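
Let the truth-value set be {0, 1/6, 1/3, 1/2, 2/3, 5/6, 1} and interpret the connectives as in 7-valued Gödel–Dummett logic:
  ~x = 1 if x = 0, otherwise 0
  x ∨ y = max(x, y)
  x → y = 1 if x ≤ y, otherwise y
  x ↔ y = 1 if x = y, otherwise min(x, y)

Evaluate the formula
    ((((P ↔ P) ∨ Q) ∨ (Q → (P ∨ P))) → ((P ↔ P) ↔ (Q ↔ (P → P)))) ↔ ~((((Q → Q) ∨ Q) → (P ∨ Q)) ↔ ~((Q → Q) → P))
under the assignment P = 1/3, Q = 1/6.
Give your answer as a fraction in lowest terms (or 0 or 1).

P ↔ P = 1/3 ↔ 1/3 = 1
(P ↔ P) ∨ Q = 1 ∨ 1/6 = 1
P ∨ P = 1/3 ∨ 1/3 = 1/3
Q → (P ∨ P) = 1/6 → 1/3 = 1
((P ↔ P) ∨ Q) ∨ (Q → (P ∨ P)) = 1 ∨ 1 = 1
P ↔ P = 1/3 ↔ 1/3 = 1
P → P = 1/3 → 1/3 = 1
Q ↔ (P → P) = 1/6 ↔ 1 = 1/6
(P ↔ P) ↔ (Q ↔ (P → P)) = 1 ↔ 1/6 = 1/6
(((P ↔ P) ∨ Q) ∨ (Q → (P ∨ P))) → ((P ↔ P) ↔ (Q ↔ (P → P))) = 1 → 1/6 = 1/6
Q → Q = 1/6 → 1/6 = 1
(Q → Q) ∨ Q = 1 ∨ 1/6 = 1
P ∨ Q = 1/3 ∨ 1/6 = 1/3
((Q → Q) ∨ Q) → (P ∨ Q) = 1 → 1/3 = 1/3
Q → Q = 1/6 → 1/6 = 1
(Q → Q) → P = 1 → 1/3 = 1/3
~((Q → Q) → P) = ~1/3 = 0
(((Q → Q) ∨ Q) → (P ∨ Q)) ↔ ~((Q → Q) → P) = 1/3 ↔ 0 = 0
~((((Q → Q) ∨ Q) → (P ∨ Q)) ↔ ~((Q → Q) → P)) = ~0 = 1
((((P ↔ P) ∨ Q) ∨ (Q → (P ∨ P))) → ((P ↔ P) ↔ (Q ↔ (P → P)))) ↔ ~((((Q → Q) ∨ Q) → (P ∨ Q)) ↔ ~((Q → Q) → P)) = 1/6 ↔ 1 = 1/6

1/6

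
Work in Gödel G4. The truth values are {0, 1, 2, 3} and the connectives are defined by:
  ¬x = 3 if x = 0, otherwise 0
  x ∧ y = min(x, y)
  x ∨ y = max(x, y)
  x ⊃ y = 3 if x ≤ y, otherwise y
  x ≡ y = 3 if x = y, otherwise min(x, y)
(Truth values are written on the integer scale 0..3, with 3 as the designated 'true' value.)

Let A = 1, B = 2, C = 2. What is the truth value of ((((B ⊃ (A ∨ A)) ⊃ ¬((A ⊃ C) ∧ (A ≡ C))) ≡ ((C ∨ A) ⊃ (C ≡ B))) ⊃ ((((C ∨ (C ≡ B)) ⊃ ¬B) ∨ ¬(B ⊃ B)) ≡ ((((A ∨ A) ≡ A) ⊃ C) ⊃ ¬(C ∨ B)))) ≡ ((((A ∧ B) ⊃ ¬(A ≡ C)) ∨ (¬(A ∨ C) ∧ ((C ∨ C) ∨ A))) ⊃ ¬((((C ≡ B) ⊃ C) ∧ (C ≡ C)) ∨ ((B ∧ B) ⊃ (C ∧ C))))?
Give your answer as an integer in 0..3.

A ∨ A = 1 ∨ 1 = 1
B ⊃ (A ∨ A) = 2 ⊃ 1 = 1
A ⊃ C = 1 ⊃ 2 = 3
A ≡ C = 1 ≡ 2 = 1
(A ⊃ C) ∧ (A ≡ C) = 3 ∧ 1 = 1
¬((A ⊃ C) ∧ (A ≡ C)) = ¬1 = 0
(B ⊃ (A ∨ A)) ⊃ ¬((A ⊃ C) ∧ (A ≡ C)) = 1 ⊃ 0 = 0
C ∨ A = 2 ∨ 1 = 2
C ≡ B = 2 ≡ 2 = 3
(C ∨ A) ⊃ (C ≡ B) = 2 ⊃ 3 = 3
((B ⊃ (A ∨ A)) ⊃ ¬((A ⊃ C) ∧ (A ≡ C))) ≡ ((C ∨ A) ⊃ (C ≡ B)) = 0 ≡ 3 = 0
C ≡ B = 2 ≡ 2 = 3
C ∨ (C ≡ B) = 2 ∨ 3 = 3
¬B = ¬2 = 0
(C ∨ (C ≡ B)) ⊃ ¬B = 3 ⊃ 0 = 0
B ⊃ B = 2 ⊃ 2 = 3
¬(B ⊃ B) = ¬3 = 0
((C ∨ (C ≡ B)) ⊃ ¬B) ∨ ¬(B ⊃ B) = 0 ∨ 0 = 0
A ∨ A = 1 ∨ 1 = 1
(A ∨ A) ≡ A = 1 ≡ 1 = 3
((A ∨ A) ≡ A) ⊃ C = 3 ⊃ 2 = 2
C ∨ B = 2 ∨ 2 = 2
¬(C ∨ B) = ¬2 = 0
(((A ∨ A) ≡ A) ⊃ C) ⊃ ¬(C ∨ B) = 2 ⊃ 0 = 0
(((C ∨ (C ≡ B)) ⊃ ¬B) ∨ ¬(B ⊃ B)) ≡ ((((A ∨ A) ≡ A) ⊃ C) ⊃ ¬(C ∨ B)) = 0 ≡ 0 = 3
(((B ⊃ (A ∨ A)) ⊃ ¬((A ⊃ C) ∧ (A ≡ C))) ≡ ((C ∨ A) ⊃ (C ≡ B))) ⊃ ((((C ∨ (C ≡ B)) ⊃ ¬B) ∨ ¬(B ⊃ B)) ≡ ((((A ∨ A) ≡ A) ⊃ C) ⊃ ¬(C ∨ B))) = 0 ⊃ 3 = 3
A ∧ B = 1 ∧ 2 = 1
A ≡ C = 1 ≡ 2 = 1
¬(A ≡ C) = ¬1 = 0
(A ∧ B) ⊃ ¬(A ≡ C) = 1 ⊃ 0 = 0
A ∨ C = 1 ∨ 2 = 2
¬(A ∨ C) = ¬2 = 0
C ∨ C = 2 ∨ 2 = 2
(C ∨ C) ∨ A = 2 ∨ 1 = 2
¬(A ∨ C) ∧ ((C ∨ C) ∨ A) = 0 ∧ 2 = 0
((A ∧ B) ⊃ ¬(A ≡ C)) ∨ (¬(A ∨ C) ∧ ((C ∨ C) ∨ A)) = 0 ∨ 0 = 0
C ≡ B = 2 ≡ 2 = 3
(C ≡ B) ⊃ C = 3 ⊃ 2 = 2
C ≡ C = 2 ≡ 2 = 3
((C ≡ B) ⊃ C) ∧ (C ≡ C) = 2 ∧ 3 = 2
B ∧ B = 2 ∧ 2 = 2
C ∧ C = 2 ∧ 2 = 2
(B ∧ B) ⊃ (C ∧ C) = 2 ⊃ 2 = 3
(((C ≡ B) ⊃ C) ∧ (C ≡ C)) ∨ ((B ∧ B) ⊃ (C ∧ C)) = 2 ∨ 3 = 3
¬((((C ≡ B) ⊃ C) ∧ (C ≡ C)) ∨ ((B ∧ B) ⊃ (C ∧ C))) = ¬3 = 0
(((A ∧ B) ⊃ ¬(A ≡ C)) ∨ (¬(A ∨ C) ∧ ((C ∨ C) ∨ A))) ⊃ ¬((((C ≡ B) ⊃ C) ∧ (C ≡ C)) ∨ ((B ∧ B) ⊃ (C ∧ C))) = 0 ⊃ 0 = 3
((((B ⊃ (A ∨ A)) ⊃ ¬((A ⊃ C) ∧ (A ≡ C))) ≡ ((C ∨ A) ⊃ (C ≡ B))) ⊃ ((((C ∨ (C ≡ B)) ⊃ ¬B) ∨ ¬(B ⊃ B)) ≡ ((((A ∨ A) ≡ A) ⊃ C) ⊃ ¬(C ∨ B)))) ≡ ((((A ∧ B) ⊃ ¬(A ≡ C)) ∨ (¬(A ∨ C) ∧ ((C ∨ C) ∨ A))) ⊃ ¬((((C ≡ B) ⊃ C) ∧ (C ≡ C)) ∨ ((B ∧ B) ⊃ (C ∧ C)))) = 3 ≡ 3 = 3

3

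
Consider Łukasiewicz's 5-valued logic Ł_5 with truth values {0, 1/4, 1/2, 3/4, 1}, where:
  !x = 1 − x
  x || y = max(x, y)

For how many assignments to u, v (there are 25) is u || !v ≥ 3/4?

value 1: 9 assignments (counts)
value 3/4: 7 assignments (counts)
value 1/2: 5 assignments
value 1/4: 3 assignments
value 0: 1 assignment
So 16 of the 25 assignments meet the threshold.

16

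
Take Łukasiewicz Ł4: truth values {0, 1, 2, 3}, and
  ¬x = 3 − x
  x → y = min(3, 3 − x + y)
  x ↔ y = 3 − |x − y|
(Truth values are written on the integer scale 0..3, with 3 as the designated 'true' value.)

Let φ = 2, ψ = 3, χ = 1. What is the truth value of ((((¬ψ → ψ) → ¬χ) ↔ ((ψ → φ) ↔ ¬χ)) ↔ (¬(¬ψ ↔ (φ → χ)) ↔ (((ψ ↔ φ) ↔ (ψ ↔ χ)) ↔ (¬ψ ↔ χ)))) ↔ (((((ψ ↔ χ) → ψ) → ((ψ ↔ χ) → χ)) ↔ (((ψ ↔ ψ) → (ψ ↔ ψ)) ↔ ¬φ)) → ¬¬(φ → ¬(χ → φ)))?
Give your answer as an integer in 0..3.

¬ψ = ¬3 = 0
¬ψ → ψ = 0 → 3 = 3
¬χ = ¬1 = 2
(¬ψ → ψ) → ¬χ = 3 → 2 = 2
ψ → φ = 3 → 2 = 2
¬χ = ¬1 = 2
(ψ → φ) ↔ ¬χ = 2 ↔ 2 = 3
((¬ψ → ψ) → ¬χ) ↔ ((ψ → φ) ↔ ¬χ) = 2 ↔ 3 = 2
¬ψ = ¬3 = 0
φ → χ = 2 → 1 = 2
¬ψ ↔ (φ → χ) = 0 ↔ 2 = 1
¬(¬ψ ↔ (φ → χ)) = ¬1 = 2
ψ ↔ φ = 3 ↔ 2 = 2
ψ ↔ χ = 3 ↔ 1 = 1
(ψ ↔ φ) ↔ (ψ ↔ χ) = 2 ↔ 1 = 2
¬ψ = ¬3 = 0
¬ψ ↔ χ = 0 ↔ 1 = 2
((ψ ↔ φ) ↔ (ψ ↔ χ)) ↔ (¬ψ ↔ χ) = 2 ↔ 2 = 3
¬(¬ψ ↔ (φ → χ)) ↔ (((ψ ↔ φ) ↔ (ψ ↔ χ)) ↔ (¬ψ ↔ χ)) = 2 ↔ 3 = 2
(((¬ψ → ψ) → ¬χ) ↔ ((ψ → φ) ↔ ¬χ)) ↔ (¬(¬ψ ↔ (φ → χ)) ↔ (((ψ ↔ φ) ↔ (ψ ↔ χ)) ↔ (¬ψ ↔ χ))) = 2 ↔ 2 = 3
ψ ↔ χ = 3 ↔ 1 = 1
(ψ ↔ χ) → ψ = 1 → 3 = 3
ψ ↔ χ = 3 ↔ 1 = 1
(ψ ↔ χ) → χ = 1 → 1 = 3
((ψ ↔ χ) → ψ) → ((ψ ↔ χ) → χ) = 3 → 3 = 3
ψ ↔ ψ = 3 ↔ 3 = 3
ψ ↔ ψ = 3 ↔ 3 = 3
(ψ ↔ ψ) → (ψ ↔ ψ) = 3 → 3 = 3
¬φ = ¬2 = 1
((ψ ↔ ψ) → (ψ ↔ ψ)) ↔ ¬φ = 3 ↔ 1 = 1
(((ψ ↔ χ) → ψ) → ((ψ ↔ χ) → χ)) ↔ (((ψ ↔ ψ) → (ψ ↔ ψ)) ↔ ¬φ) = 3 ↔ 1 = 1
χ → φ = 1 → 2 = 3
¬(χ → φ) = ¬3 = 0
φ → ¬(χ → φ) = 2 → 0 = 1
¬(φ → ¬(χ → φ)) = ¬1 = 2
¬¬(φ → ¬(χ → φ)) = ¬2 = 1
((((ψ ↔ χ) → ψ) → ((ψ ↔ χ) → χ)) ↔ (((ψ ↔ ψ) → (ψ ↔ ψ)) ↔ ¬φ)) → ¬¬(φ → ¬(χ → φ)) = 1 → 1 = 3
((((¬ψ → ψ) → ¬χ) ↔ ((ψ → φ) ↔ ¬χ)) ↔ (¬(¬ψ ↔ (φ → χ)) ↔ (((ψ ↔ φ) ↔ (ψ ↔ χ)) ↔ (¬ψ ↔ χ)))) ↔ (((((ψ ↔ χ) → ψ) → ((ψ ↔ χ) → χ)) ↔ (((ψ ↔ ψ) → (ψ ↔ ψ)) ↔ ¬φ)) → ¬¬(φ → ¬(χ → φ))) = 3 ↔ 3 = 3

3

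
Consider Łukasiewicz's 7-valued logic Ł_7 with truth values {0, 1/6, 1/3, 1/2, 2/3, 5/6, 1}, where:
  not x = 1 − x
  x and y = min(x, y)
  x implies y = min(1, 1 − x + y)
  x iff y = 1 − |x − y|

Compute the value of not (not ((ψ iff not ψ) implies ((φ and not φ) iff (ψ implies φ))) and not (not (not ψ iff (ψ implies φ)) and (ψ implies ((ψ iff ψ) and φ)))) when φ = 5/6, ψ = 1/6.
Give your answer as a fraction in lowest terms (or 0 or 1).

5/6

not ψ = not 1/6 = 5/6
ψ iff not ψ = 1/6 iff 5/6 = 1/3
not φ = not 5/6 = 1/6
φ and not φ = 5/6 and 1/6 = 1/6
ψ implies φ = 1/6 implies 5/6 = 1
(φ and not φ) iff (ψ implies φ) = 1/6 iff 1 = 1/6
(ψ iff not ψ) implies ((φ and not φ) iff (ψ implies φ)) = 1/3 implies 1/6 = 5/6
not ((ψ iff not ψ) implies ((φ and not φ) iff (ψ implies φ))) = not 5/6 = 1/6
not ψ = not 1/6 = 5/6
ψ implies φ = 1/6 implies 5/6 = 1
not ψ iff (ψ implies φ) = 5/6 iff 1 = 5/6
not (not ψ iff (ψ implies φ)) = not 5/6 = 1/6
ψ iff ψ = 1/6 iff 1/6 = 1
(ψ iff ψ) and φ = 1 and 5/6 = 5/6
ψ implies ((ψ iff ψ) and φ) = 1/6 implies 5/6 = 1
not (not ψ iff (ψ implies φ)) and (ψ implies ((ψ iff ψ) and φ)) = 1/6 and 1 = 1/6
not (not (not ψ iff (ψ implies φ)) and (ψ implies ((ψ iff ψ) and φ))) = not 1/6 = 5/6
not ((ψ iff not ψ) implies ((φ and not φ) iff (ψ implies φ))) and not (not (not ψ iff (ψ implies φ)) and (ψ implies ((ψ iff ψ) and φ))) = 1/6 and 5/6 = 1/6
not (not ((ψ iff not ψ) implies ((φ and not φ) iff (ψ implies φ))) and not (not (not ψ iff (ψ implies φ)) and (ψ implies ((ψ iff ψ) and φ)))) = not 1/6 = 5/6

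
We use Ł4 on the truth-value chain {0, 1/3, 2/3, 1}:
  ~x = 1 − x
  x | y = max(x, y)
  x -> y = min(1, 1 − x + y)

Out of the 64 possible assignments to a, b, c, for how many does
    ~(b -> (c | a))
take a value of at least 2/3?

5

value 1: 1 assignment (counts)
value 2/3: 4 assignments (counts)
value 1/3: 9 assignments
value 0: 50 assignments
So 5 of the 64 assignments meet the threshold.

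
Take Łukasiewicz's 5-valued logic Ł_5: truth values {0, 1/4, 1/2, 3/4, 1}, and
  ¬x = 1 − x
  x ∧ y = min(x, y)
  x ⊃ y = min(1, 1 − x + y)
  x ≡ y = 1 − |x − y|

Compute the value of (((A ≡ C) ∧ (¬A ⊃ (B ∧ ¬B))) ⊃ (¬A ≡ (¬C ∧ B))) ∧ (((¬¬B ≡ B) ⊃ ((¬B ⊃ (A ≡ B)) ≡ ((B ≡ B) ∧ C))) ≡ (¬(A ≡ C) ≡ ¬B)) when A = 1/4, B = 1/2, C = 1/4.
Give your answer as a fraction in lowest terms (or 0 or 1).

A ≡ C = 1/4 ≡ 1/4 = 1
¬A = ¬1/4 = 3/4
¬B = ¬1/2 = 1/2
B ∧ ¬B = 1/2 ∧ 1/2 = 1/2
¬A ⊃ (B ∧ ¬B) = 3/4 ⊃ 1/2 = 3/4
(A ≡ C) ∧ (¬A ⊃ (B ∧ ¬B)) = 1 ∧ 3/4 = 3/4
¬A = ¬1/4 = 3/4
¬C = ¬1/4 = 3/4
¬C ∧ B = 3/4 ∧ 1/2 = 1/2
¬A ≡ (¬C ∧ B) = 3/4 ≡ 1/2 = 3/4
((A ≡ C) ∧ (¬A ⊃ (B ∧ ¬B))) ⊃ (¬A ≡ (¬C ∧ B)) = 3/4 ⊃ 3/4 = 1
¬B = ¬1/2 = 1/2
¬¬B = ¬1/2 = 1/2
¬¬B ≡ B = 1/2 ≡ 1/2 = 1
¬B = ¬1/2 = 1/2
A ≡ B = 1/4 ≡ 1/2 = 3/4
¬B ⊃ (A ≡ B) = 1/2 ⊃ 3/4 = 1
B ≡ B = 1/2 ≡ 1/2 = 1
(B ≡ B) ∧ C = 1 ∧ 1/4 = 1/4
(¬B ⊃ (A ≡ B)) ≡ ((B ≡ B) ∧ C) = 1 ≡ 1/4 = 1/4
(¬¬B ≡ B) ⊃ ((¬B ⊃ (A ≡ B)) ≡ ((B ≡ B) ∧ C)) = 1 ⊃ 1/4 = 1/4
A ≡ C = 1/4 ≡ 1/4 = 1
¬(A ≡ C) = ¬1 = 0
¬B = ¬1/2 = 1/2
¬(A ≡ C) ≡ ¬B = 0 ≡ 1/2 = 1/2
((¬¬B ≡ B) ⊃ ((¬B ⊃ (A ≡ B)) ≡ ((B ≡ B) ∧ C))) ≡ (¬(A ≡ C) ≡ ¬B) = 1/4 ≡ 1/2 = 3/4
(((A ≡ C) ∧ (¬A ⊃ (B ∧ ¬B))) ⊃ (¬A ≡ (¬C ∧ B))) ∧ (((¬¬B ≡ B) ⊃ ((¬B ⊃ (A ≡ B)) ≡ ((B ≡ B) ∧ C))) ≡ (¬(A ≡ C) ≡ ¬B)) = 1 ∧ 3/4 = 3/4

3/4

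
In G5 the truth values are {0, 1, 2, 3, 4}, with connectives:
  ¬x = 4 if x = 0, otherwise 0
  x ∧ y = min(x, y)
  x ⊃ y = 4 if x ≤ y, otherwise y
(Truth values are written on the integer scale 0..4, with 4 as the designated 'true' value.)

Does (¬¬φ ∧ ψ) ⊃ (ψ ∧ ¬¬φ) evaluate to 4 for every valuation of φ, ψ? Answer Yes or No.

At φ = 2, ψ = 4, for instance:
¬φ = ¬2 = 0
¬¬φ = ¬0 = 4
¬¬φ ∧ ψ = 4 ∧ 4 = 4
ψ ∧ ¬¬φ = 4 ∧ 4 = 4
(¬¬φ ∧ ψ) ⊃ (ψ ∧ ¬¬φ) = 4 ⊃ 4 = 4
and checking the remaining 24 assignments likewise gives ≥ 4 in every case.

Yes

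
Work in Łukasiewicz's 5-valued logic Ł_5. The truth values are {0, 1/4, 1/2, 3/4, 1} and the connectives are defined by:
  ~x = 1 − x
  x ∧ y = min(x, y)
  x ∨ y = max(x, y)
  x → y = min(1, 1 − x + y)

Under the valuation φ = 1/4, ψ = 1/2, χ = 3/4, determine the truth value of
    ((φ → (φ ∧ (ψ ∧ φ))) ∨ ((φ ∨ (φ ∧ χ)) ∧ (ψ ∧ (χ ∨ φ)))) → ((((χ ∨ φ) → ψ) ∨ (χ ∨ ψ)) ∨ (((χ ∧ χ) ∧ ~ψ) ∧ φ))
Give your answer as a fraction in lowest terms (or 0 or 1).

3/4

ψ ∧ φ = 1/2 ∧ 1/4 = 1/4
φ ∧ (ψ ∧ φ) = 1/4 ∧ 1/4 = 1/4
φ → (φ ∧ (ψ ∧ φ)) = 1/4 → 1/4 = 1
φ ∧ χ = 1/4 ∧ 3/4 = 1/4
φ ∨ (φ ∧ χ) = 1/4 ∨ 1/4 = 1/4
χ ∨ φ = 3/4 ∨ 1/4 = 3/4
ψ ∧ (χ ∨ φ) = 1/2 ∧ 3/4 = 1/2
(φ ∨ (φ ∧ χ)) ∧ (ψ ∧ (χ ∨ φ)) = 1/4 ∧ 1/2 = 1/4
(φ → (φ ∧ (ψ ∧ φ))) ∨ ((φ ∨ (φ ∧ χ)) ∧ (ψ ∧ (χ ∨ φ))) = 1 ∨ 1/4 = 1
χ ∨ φ = 3/4 ∨ 1/4 = 3/4
(χ ∨ φ) → ψ = 3/4 → 1/2 = 3/4
χ ∨ ψ = 3/4 ∨ 1/2 = 3/4
((χ ∨ φ) → ψ) ∨ (χ ∨ ψ) = 3/4 ∨ 3/4 = 3/4
χ ∧ χ = 3/4 ∧ 3/4 = 3/4
~ψ = ~1/2 = 1/2
(χ ∧ χ) ∧ ~ψ = 3/4 ∧ 1/2 = 1/2
((χ ∧ χ) ∧ ~ψ) ∧ φ = 1/2 ∧ 1/4 = 1/4
(((χ ∨ φ) → ψ) ∨ (χ ∨ ψ)) ∨ (((χ ∧ χ) ∧ ~ψ) ∧ φ) = 3/4 ∨ 1/4 = 3/4
((φ → (φ ∧ (ψ ∧ φ))) ∨ ((φ ∨ (φ ∧ χ)) ∧ (ψ ∧ (χ ∨ φ)))) → ((((χ ∨ φ) → ψ) ∨ (χ ∨ ψ)) ∨ (((χ ∧ χ) ∧ ~ψ) ∧ φ)) = 1 → 3/4 = 3/4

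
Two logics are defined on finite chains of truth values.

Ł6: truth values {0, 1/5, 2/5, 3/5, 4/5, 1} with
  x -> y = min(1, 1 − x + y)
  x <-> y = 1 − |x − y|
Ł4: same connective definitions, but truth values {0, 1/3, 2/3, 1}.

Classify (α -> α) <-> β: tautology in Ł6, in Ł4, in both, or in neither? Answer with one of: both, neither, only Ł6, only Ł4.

neither

In Ł6: at α = 0, β = 0 the value is 0 — not a tautology.
In Ł4: at α = 0, β = 0 the value is 0 — not a tautology.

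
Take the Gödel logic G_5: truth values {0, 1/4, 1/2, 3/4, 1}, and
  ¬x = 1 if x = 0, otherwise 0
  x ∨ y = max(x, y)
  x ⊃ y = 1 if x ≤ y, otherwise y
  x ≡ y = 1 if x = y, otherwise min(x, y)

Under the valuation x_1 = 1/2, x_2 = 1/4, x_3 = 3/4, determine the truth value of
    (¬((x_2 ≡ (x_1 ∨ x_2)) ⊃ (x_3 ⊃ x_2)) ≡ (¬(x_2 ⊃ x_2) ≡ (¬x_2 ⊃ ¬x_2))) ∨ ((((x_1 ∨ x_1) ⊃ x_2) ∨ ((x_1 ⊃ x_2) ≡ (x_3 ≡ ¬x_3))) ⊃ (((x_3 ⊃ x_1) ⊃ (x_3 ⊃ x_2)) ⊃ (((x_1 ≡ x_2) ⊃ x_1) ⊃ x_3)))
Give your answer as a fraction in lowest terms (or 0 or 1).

1

x_1 ∨ x_2 = 1/2 ∨ 1/4 = 1/2
x_2 ≡ (x_1 ∨ x_2) = 1/4 ≡ 1/2 = 1/4
x_3 ⊃ x_2 = 3/4 ⊃ 1/4 = 1/4
(x_2 ≡ (x_1 ∨ x_2)) ⊃ (x_3 ⊃ x_2) = 1/4 ⊃ 1/4 = 1
¬((x_2 ≡ (x_1 ∨ x_2)) ⊃ (x_3 ⊃ x_2)) = ¬1 = 0
x_2 ⊃ x_2 = 1/4 ⊃ 1/4 = 1
¬(x_2 ⊃ x_2) = ¬1 = 0
¬x_2 = ¬1/4 = 0
¬x_2 = ¬1/4 = 0
¬x_2 ⊃ ¬x_2 = 0 ⊃ 0 = 1
¬(x_2 ⊃ x_2) ≡ (¬x_2 ⊃ ¬x_2) = 0 ≡ 1 = 0
¬((x_2 ≡ (x_1 ∨ x_2)) ⊃ (x_3 ⊃ x_2)) ≡ (¬(x_2 ⊃ x_2) ≡ (¬x_2 ⊃ ¬x_2)) = 0 ≡ 0 = 1
x_1 ∨ x_1 = 1/2 ∨ 1/2 = 1/2
(x_1 ∨ x_1) ⊃ x_2 = 1/2 ⊃ 1/4 = 1/4
x_1 ⊃ x_2 = 1/2 ⊃ 1/4 = 1/4
¬x_3 = ¬3/4 = 0
x_3 ≡ ¬x_3 = 3/4 ≡ 0 = 0
(x_1 ⊃ x_2) ≡ (x_3 ≡ ¬x_3) = 1/4 ≡ 0 = 0
((x_1 ∨ x_1) ⊃ x_2) ∨ ((x_1 ⊃ x_2) ≡ (x_3 ≡ ¬x_3)) = 1/4 ∨ 0 = 1/4
x_3 ⊃ x_1 = 3/4 ⊃ 1/2 = 1/2
x_3 ⊃ x_2 = 3/4 ⊃ 1/4 = 1/4
(x_3 ⊃ x_1) ⊃ (x_3 ⊃ x_2) = 1/2 ⊃ 1/4 = 1/4
x_1 ≡ x_2 = 1/2 ≡ 1/4 = 1/4
(x_1 ≡ x_2) ⊃ x_1 = 1/4 ⊃ 1/2 = 1
((x_1 ≡ x_2) ⊃ x_1) ⊃ x_3 = 1 ⊃ 3/4 = 3/4
((x_3 ⊃ x_1) ⊃ (x_3 ⊃ x_2)) ⊃ (((x_1 ≡ x_2) ⊃ x_1) ⊃ x_3) = 1/4 ⊃ 3/4 = 1
(((x_1 ∨ x_1) ⊃ x_2) ∨ ((x_1 ⊃ x_2) ≡ (x_3 ≡ ¬x_3))) ⊃ (((x_3 ⊃ x_1) ⊃ (x_3 ⊃ x_2)) ⊃ (((x_1 ≡ x_2) ⊃ x_1) ⊃ x_3)) = 1/4 ⊃ 1 = 1
(¬((x_2 ≡ (x_1 ∨ x_2)) ⊃ (x_3 ⊃ x_2)) ≡ (¬(x_2 ⊃ x_2) ≡ (¬x_2 ⊃ ¬x_2))) ∨ ((((x_1 ∨ x_1) ⊃ x_2) ∨ ((x_1 ⊃ x_2) ≡ (x_3 ≡ ¬x_3))) ⊃ (((x_3 ⊃ x_1) ⊃ (x_3 ⊃ x_2)) ⊃ (((x_1 ≡ x_2) ⊃ x_1) ⊃ x_3))) = 1 ∨ 1 = 1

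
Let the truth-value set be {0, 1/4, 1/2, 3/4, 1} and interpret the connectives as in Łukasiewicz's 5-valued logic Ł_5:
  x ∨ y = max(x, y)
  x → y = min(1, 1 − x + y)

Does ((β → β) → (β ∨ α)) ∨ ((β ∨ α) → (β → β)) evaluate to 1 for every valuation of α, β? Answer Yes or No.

Yes

At α = 1/4, β = 1, for instance:
β → β = 1 → 1 = 1
β ∨ α = 1 ∨ 1/4 = 1
(β → β) → (β ∨ α) = 1 → 1 = 1
(β ∨ α) → (β → β) = 1 → 1 = 1
((β → β) → (β ∨ α)) ∨ ((β ∨ α) → (β → β)) = 1 ∨ 1 = 1
and checking the remaining 24 assignments likewise gives ≥ 1 in every case.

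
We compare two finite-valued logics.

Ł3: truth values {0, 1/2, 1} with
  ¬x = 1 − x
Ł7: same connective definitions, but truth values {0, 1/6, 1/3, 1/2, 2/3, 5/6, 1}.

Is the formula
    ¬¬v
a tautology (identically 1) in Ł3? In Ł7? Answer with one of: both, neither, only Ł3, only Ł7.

neither

In Ł3: at v = 0 the value is 0 — not a tautology.
In Ł7: at v = 0 the value is 0 — not a tautology.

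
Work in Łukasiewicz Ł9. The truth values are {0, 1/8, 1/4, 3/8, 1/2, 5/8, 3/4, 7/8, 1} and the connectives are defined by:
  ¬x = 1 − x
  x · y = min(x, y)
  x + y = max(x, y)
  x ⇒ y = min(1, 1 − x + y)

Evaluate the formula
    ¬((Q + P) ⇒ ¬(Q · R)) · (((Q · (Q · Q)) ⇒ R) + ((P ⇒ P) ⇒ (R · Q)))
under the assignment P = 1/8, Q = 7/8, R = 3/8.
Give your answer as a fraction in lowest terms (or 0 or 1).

Q + P = 7/8 + 1/8 = 7/8
Q · R = 7/8 · 3/8 = 3/8
¬(Q · R) = ¬3/8 = 5/8
(Q + P) ⇒ ¬(Q · R) = 7/8 ⇒ 5/8 = 3/4
¬((Q + P) ⇒ ¬(Q · R)) = ¬3/4 = 1/4
Q · Q = 7/8 · 7/8 = 7/8
Q · (Q · Q) = 7/8 · 7/8 = 7/8
(Q · (Q · Q)) ⇒ R = 7/8 ⇒ 3/8 = 1/2
P ⇒ P = 1/8 ⇒ 1/8 = 1
R · Q = 3/8 · 7/8 = 3/8
(P ⇒ P) ⇒ (R · Q) = 1 ⇒ 3/8 = 3/8
((Q · (Q · Q)) ⇒ R) + ((P ⇒ P) ⇒ (R · Q)) = 1/2 + 3/8 = 1/2
¬((Q + P) ⇒ ¬(Q · R)) · (((Q · (Q · Q)) ⇒ R) + ((P ⇒ P) ⇒ (R · Q))) = 1/4 · 1/2 = 1/4

1/4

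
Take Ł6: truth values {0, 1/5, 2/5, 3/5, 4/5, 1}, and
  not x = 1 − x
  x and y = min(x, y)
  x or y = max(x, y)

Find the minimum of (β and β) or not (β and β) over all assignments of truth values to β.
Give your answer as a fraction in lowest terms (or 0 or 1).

3/5

Take β = 2/5:
β and β = 2/5 and 2/5 = 2/5
β and β = 2/5 and 2/5 = 2/5
not (β and β) = not 2/5 = 3/5
(β and β) or not (β and β) = 2/5 or 3/5 = 3/5
No assignment yields a value below 3/5, so this is the minimum.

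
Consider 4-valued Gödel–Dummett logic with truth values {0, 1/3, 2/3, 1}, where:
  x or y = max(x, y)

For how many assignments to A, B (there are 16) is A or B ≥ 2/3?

A = 0, B = 0 ↦ 0  <
A = 0, B = 1/3 ↦ 1/3  <
A = 0, B = 2/3 ↦ 2/3  ≥
A = 0, B = 1 ↦ 1  ≥
A = 1/3, B = 0 ↦ 1/3  <
A = 1/3, B = 1/3 ↦ 1/3  <
A = 1/3, B = 2/3 ↦ 2/3  ≥
A = 1/3, B = 1 ↦ 1  ≥
A = 2/3, B = 0 ↦ 2/3  ≥
A = 2/3, B = 1/3 ↦ 2/3  ≥
A = 2/3, B = 2/3 ↦ 2/3  ≥
A = 2/3, B = 1 ↦ 1  ≥
A = 1, B = 0 ↦ 1  ≥
A = 1, B = 1/3 ↦ 1  ≥
A = 1, B = 2/3 ↦ 1  ≥
A = 1, B = 1 ↦ 1  ≥
So 12 of the 16 assignments meet the threshold.

12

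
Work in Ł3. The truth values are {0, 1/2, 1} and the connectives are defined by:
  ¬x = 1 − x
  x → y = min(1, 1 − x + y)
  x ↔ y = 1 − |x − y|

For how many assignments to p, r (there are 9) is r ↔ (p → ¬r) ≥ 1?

p = 0, r = 0 ↦ 0  <
p = 0, r = 1/2 ↦ 1/2  <
p = 0, r = 1 ↦ 1  ≥
p = 1/2, r = 0 ↦ 0  <
p = 1/2, r = 1/2 ↦ 1/2  <
p = 1/2, r = 1 ↦ 1/2  <
p = 1, r = 0 ↦ 0  <
p = 1, r = 1/2 ↦ 1  ≥
p = 1, r = 1 ↦ 0  <
So 2 of the 9 assignments meet the threshold.

2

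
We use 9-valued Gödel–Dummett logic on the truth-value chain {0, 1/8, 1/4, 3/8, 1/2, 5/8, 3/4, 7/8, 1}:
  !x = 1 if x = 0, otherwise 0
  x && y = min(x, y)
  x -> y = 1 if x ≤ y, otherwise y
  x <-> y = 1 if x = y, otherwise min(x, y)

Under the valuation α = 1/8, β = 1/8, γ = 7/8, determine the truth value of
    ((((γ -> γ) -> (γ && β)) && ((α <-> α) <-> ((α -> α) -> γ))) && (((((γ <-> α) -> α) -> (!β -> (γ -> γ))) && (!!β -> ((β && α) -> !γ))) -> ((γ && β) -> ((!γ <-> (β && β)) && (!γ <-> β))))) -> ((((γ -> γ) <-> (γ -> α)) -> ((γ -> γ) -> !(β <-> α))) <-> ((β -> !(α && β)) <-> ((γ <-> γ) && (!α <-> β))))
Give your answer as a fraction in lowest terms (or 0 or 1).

0

γ -> γ = 7/8 -> 7/8 = 1
γ && β = 7/8 && 1/8 = 1/8
(γ -> γ) -> (γ && β) = 1 -> 1/8 = 1/8
α <-> α = 1/8 <-> 1/8 = 1
α -> α = 1/8 -> 1/8 = 1
(α -> α) -> γ = 1 -> 7/8 = 7/8
(α <-> α) <-> ((α -> α) -> γ) = 1 <-> 7/8 = 7/8
((γ -> γ) -> (γ && β)) && ((α <-> α) <-> ((α -> α) -> γ)) = 1/8 && 7/8 = 1/8
γ <-> α = 7/8 <-> 1/8 = 1/8
(γ <-> α) -> α = 1/8 -> 1/8 = 1
!β = !1/8 = 0
γ -> γ = 7/8 -> 7/8 = 1
!β -> (γ -> γ) = 0 -> 1 = 1
((γ <-> α) -> α) -> (!β -> (γ -> γ)) = 1 -> 1 = 1
!β = !1/8 = 0
!!β = !0 = 1
β && α = 1/8 && 1/8 = 1/8
!γ = !7/8 = 0
(β && α) -> !γ = 1/8 -> 0 = 0
!!β -> ((β && α) -> !γ) = 1 -> 0 = 0
(((γ <-> α) -> α) -> (!β -> (γ -> γ))) && (!!β -> ((β && α) -> !γ)) = 1 && 0 = 0
γ && β = 7/8 && 1/8 = 1/8
!γ = !7/8 = 0
β && β = 1/8 && 1/8 = 1/8
!γ <-> (β && β) = 0 <-> 1/8 = 0
!γ = !7/8 = 0
!γ <-> β = 0 <-> 1/8 = 0
(!γ <-> (β && β)) && (!γ <-> β) = 0 && 0 = 0
(γ && β) -> ((!γ <-> (β && β)) && (!γ <-> β)) = 1/8 -> 0 = 0
((((γ <-> α) -> α) -> (!β -> (γ -> γ))) && (!!β -> ((β && α) -> !γ))) -> ((γ && β) -> ((!γ <-> (β && β)) && (!γ <-> β))) = 0 -> 0 = 1
(((γ -> γ) -> (γ && β)) && ((α <-> α) <-> ((α -> α) -> γ))) && (((((γ <-> α) -> α) -> (!β -> (γ -> γ))) && (!!β -> ((β && α) -> !γ))) -> ((γ && β) -> ((!γ <-> (β && β)) && (!γ <-> β)))) = 1/8 && 1 = 1/8
γ -> γ = 7/8 -> 7/8 = 1
γ -> α = 7/8 -> 1/8 = 1/8
(γ -> γ) <-> (γ -> α) = 1 <-> 1/8 = 1/8
γ -> γ = 7/8 -> 7/8 = 1
β <-> α = 1/8 <-> 1/8 = 1
!(β <-> α) = !1 = 0
(γ -> γ) -> !(β <-> α) = 1 -> 0 = 0
((γ -> γ) <-> (γ -> α)) -> ((γ -> γ) -> !(β <-> α)) = 1/8 -> 0 = 0
α && β = 1/8 && 1/8 = 1/8
!(α && β) = !1/8 = 0
β -> !(α && β) = 1/8 -> 0 = 0
γ <-> γ = 7/8 <-> 7/8 = 1
!α = !1/8 = 0
!α <-> β = 0 <-> 1/8 = 0
(γ <-> γ) && (!α <-> β) = 1 && 0 = 0
(β -> !(α && β)) <-> ((γ <-> γ) && (!α <-> β)) = 0 <-> 0 = 1
(((γ -> γ) <-> (γ -> α)) -> ((γ -> γ) -> !(β <-> α))) <-> ((β -> !(α && β)) <-> ((γ <-> γ) && (!α <-> β))) = 0 <-> 1 = 0
((((γ -> γ) -> (γ && β)) && ((α <-> α) <-> ((α -> α) -> γ))) && (((((γ <-> α) -> α) -> (!β -> (γ -> γ))) && (!!β -> ((β && α) -> !γ))) -> ((γ && β) -> ((!γ <-> (β && β)) && (!γ <-> β))))) -> ((((γ -> γ) <-> (γ -> α)) -> ((γ -> γ) -> !(β <-> α))) <-> ((β -> !(α && β)) <-> ((γ <-> γ) && (!α <-> β)))) = 1/8 -> 0 = 0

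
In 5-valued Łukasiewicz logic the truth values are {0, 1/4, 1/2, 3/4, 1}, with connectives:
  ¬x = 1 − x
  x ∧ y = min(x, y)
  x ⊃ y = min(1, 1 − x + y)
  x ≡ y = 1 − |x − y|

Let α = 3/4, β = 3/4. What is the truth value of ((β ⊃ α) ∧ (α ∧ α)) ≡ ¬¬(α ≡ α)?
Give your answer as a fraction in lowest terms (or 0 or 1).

3/4

β ⊃ α = 3/4 ⊃ 3/4 = 1
α ∧ α = 3/4 ∧ 3/4 = 3/4
(β ⊃ α) ∧ (α ∧ α) = 1 ∧ 3/4 = 3/4
α ≡ α = 3/4 ≡ 3/4 = 1
¬(α ≡ α) = ¬1 = 0
¬¬(α ≡ α) = ¬0 = 1
((β ⊃ α) ∧ (α ∧ α)) ≡ ¬¬(α ≡ α) = 3/4 ≡ 1 = 3/4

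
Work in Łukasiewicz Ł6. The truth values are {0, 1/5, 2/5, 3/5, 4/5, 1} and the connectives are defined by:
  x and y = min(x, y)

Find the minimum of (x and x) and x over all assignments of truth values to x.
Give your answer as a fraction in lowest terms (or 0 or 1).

0

Take x = 0:
x and x = 0 and 0 = 0
(x and x) and x = 0 and 0 = 0
No assignment yields a value below 0, so this is the minimum.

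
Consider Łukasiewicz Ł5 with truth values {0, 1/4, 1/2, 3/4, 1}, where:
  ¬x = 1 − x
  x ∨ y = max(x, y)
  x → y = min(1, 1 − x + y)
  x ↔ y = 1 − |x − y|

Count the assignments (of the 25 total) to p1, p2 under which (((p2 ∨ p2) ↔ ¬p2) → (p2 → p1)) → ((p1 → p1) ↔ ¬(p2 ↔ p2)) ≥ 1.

value 1/2: 1 assignment
value 1/4: 2 assignments
value 0: 22 assignments
So 0 of the 25 assignments meet the threshold.

0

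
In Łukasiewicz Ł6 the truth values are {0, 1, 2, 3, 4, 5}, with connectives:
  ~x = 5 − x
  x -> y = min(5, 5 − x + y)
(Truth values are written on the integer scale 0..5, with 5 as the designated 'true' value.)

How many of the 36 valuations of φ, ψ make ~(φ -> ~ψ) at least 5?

value 5: 1 assignment (counts)
value 4: 2 assignments
value 3: 3 assignments
value 2: 4 assignments
value 1: 5 assignments
value 0: 21 assignments
So 1 of the 36 assignments meets the threshold.

1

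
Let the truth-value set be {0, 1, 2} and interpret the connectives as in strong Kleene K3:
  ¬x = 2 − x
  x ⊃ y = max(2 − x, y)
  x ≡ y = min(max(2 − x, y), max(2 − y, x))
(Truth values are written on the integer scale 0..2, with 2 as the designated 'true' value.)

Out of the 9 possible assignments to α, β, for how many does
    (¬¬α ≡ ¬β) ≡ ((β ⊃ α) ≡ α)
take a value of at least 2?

α = 0, β = 0 ↦ 2  ≥
α = 0, β = 1 ↦ 1  <
α = 0, β = 2 ↦ 2  ≥
α = 1, β = 0 ↦ 1  <
α = 1, β = 1 ↦ 1  <
α = 1, β = 2 ↦ 1  <
α = 2, β = 0 ↦ 2  ≥
α = 2, β = 1 ↦ 1  <
α = 2, β = 2 ↦ 0  <
So 3 of the 9 assignments meet the threshold.

3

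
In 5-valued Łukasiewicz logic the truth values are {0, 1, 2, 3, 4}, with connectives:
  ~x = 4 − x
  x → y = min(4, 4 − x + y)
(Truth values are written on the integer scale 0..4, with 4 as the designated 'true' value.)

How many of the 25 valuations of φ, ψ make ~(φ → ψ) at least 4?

value 4: 1 assignment (counts)
value 3: 2 assignments
value 2: 3 assignments
value 1: 4 assignments
value 0: 15 assignments
So 1 of the 25 assignments meets the threshold.

1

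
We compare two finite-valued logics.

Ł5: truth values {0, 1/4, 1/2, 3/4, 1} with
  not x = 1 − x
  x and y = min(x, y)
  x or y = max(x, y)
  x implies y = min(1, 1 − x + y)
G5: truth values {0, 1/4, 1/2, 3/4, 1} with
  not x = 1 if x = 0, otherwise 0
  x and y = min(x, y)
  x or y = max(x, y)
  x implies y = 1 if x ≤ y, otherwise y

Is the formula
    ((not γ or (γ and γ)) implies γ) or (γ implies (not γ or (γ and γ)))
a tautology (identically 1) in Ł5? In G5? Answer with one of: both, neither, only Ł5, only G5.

In Ł5: every assignment gives 1 — tautology.
In G5: every assignment gives 1 — tautology.

both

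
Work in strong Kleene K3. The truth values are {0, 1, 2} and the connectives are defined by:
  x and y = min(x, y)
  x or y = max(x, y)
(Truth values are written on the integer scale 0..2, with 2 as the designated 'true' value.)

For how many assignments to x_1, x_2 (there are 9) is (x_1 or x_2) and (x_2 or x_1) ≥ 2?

5

x_1 = 0, x_2 = 0 ↦ 0  <
x_1 = 0, x_2 = 1 ↦ 1  <
x_1 = 0, x_2 = 2 ↦ 2  ≥
x_1 = 1, x_2 = 0 ↦ 1  <
x_1 = 1, x_2 = 1 ↦ 1  <
x_1 = 1, x_2 = 2 ↦ 2  ≥
x_1 = 2, x_2 = 0 ↦ 2  ≥
x_1 = 2, x_2 = 1 ↦ 2  ≥
x_1 = 2, x_2 = 2 ↦ 2  ≥
So 5 of the 9 assignments meet the threshold.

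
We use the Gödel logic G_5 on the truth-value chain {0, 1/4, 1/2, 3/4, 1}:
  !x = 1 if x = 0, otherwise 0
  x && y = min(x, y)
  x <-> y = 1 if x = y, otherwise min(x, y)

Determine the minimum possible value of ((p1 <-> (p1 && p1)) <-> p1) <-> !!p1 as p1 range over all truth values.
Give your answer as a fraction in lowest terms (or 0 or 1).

1/4

Take p1 = 1/4:
p1 && p1 = 1/4 && 1/4 = 1/4
p1 <-> (p1 && p1) = 1/4 <-> 1/4 = 1
(p1 <-> (p1 && p1)) <-> p1 = 1 <-> 1/4 = 1/4
!p1 = !1/4 = 0
!!p1 = !0 = 1
((p1 <-> (p1 && p1)) <-> p1) <-> !!p1 = 1/4 <-> 1 = 1/4
No assignment yields a value below 1/4, so this is the minimum.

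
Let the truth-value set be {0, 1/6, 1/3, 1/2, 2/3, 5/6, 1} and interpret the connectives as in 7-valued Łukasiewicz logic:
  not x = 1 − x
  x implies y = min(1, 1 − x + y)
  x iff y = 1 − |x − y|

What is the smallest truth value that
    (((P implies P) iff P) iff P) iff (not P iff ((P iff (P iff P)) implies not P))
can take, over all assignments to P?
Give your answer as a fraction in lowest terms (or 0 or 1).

1/2

Take P = 1/2:
P implies P = 1/2 implies 1/2 = 1
(P implies P) iff P = 1 iff 1/2 = 1/2
((P implies P) iff P) iff P = 1/2 iff 1/2 = 1
not P = not 1/2 = 1/2
P iff P = 1/2 iff 1/2 = 1
P iff (P iff P) = 1/2 iff 1 = 1/2
not P = not 1/2 = 1/2
(P iff (P iff P)) implies not P = 1/2 implies 1/2 = 1
not P iff ((P iff (P iff P)) implies not P) = 1/2 iff 1 = 1/2
(((P implies P) iff P) iff P) iff (not P iff ((P iff (P iff P)) implies not P)) = 1 iff 1/2 = 1/2
No assignment yields a value below 1/2, so this is the minimum.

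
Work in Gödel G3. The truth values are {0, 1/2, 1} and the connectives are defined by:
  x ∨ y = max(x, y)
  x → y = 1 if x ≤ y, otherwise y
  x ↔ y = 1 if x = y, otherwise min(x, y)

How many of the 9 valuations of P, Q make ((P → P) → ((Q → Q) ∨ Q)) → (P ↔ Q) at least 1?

P = 0, Q = 0 ↦ 1  ≥
P = 0, Q = 1/2 ↦ 0  <
P = 0, Q = 1 ↦ 0  <
P = 1/2, Q = 0 ↦ 0  <
P = 1/2, Q = 1/2 ↦ 1  ≥
P = 1/2, Q = 1 ↦ 1/2  <
P = 1, Q = 0 ↦ 0  <
P = 1, Q = 1/2 ↦ 1/2  <
P = 1, Q = 1 ↦ 1  ≥
So 3 of the 9 assignments meet the threshold.

3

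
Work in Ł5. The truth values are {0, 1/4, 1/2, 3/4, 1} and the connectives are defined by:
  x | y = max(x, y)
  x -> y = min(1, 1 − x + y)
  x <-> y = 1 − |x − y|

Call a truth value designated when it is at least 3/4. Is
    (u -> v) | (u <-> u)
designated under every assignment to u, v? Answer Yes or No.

Yes

At u = 1/4, v = 1/4, for instance:
u -> v = 1/4 -> 1/4 = 1
u <-> u = 1/4 <-> 1/4 = 1
(u -> v) | (u <-> u) = 1 | 1 = 1
and checking the remaining 24 assignments likewise gives ≥ 3/4 in every case.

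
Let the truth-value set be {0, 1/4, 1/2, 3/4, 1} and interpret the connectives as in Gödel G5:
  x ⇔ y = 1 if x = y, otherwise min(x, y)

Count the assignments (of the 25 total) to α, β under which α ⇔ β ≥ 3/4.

7

value 1: 5 assignments (counts)
value 3/4: 2 assignments (counts)
value 1/2: 4 assignments
value 1/4: 6 assignments
value 0: 8 assignments
So 7 of the 25 assignments meet the threshold.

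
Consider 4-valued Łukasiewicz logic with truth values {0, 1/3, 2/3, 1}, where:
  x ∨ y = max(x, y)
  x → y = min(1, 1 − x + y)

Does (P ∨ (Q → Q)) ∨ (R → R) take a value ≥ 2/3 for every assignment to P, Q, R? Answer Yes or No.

At P = 1/3, Q = 1, R = 0, for instance:
Q → Q = 1 → 1 = 1
P ∨ (Q → Q) = 1/3 ∨ 1 = 1
R → R = 0 → 0 = 1
(P ∨ (Q → Q)) ∨ (R → R) = 1 ∨ 1 = 1
and checking the remaining 63 assignments likewise gives ≥ 2/3 in every case.

Yes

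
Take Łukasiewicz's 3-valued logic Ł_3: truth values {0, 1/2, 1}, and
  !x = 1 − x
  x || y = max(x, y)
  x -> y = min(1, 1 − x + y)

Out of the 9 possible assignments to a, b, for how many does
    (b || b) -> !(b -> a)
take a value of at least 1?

a = 0, b = 0 ↦ 1  ≥
a = 0, b = 1/2 ↦ 1  ≥
a = 0, b = 1 ↦ 1  ≥
a = 1/2, b = 0 ↦ 1  ≥
a = 1/2, b = 1/2 ↦ 1/2  <
a = 1/2, b = 1 ↦ 1/2  <
a = 1, b = 0 ↦ 1  ≥
a = 1, b = 1/2 ↦ 1/2  <
a = 1, b = 1 ↦ 0  <
So 5 of the 9 assignments meet the threshold.

5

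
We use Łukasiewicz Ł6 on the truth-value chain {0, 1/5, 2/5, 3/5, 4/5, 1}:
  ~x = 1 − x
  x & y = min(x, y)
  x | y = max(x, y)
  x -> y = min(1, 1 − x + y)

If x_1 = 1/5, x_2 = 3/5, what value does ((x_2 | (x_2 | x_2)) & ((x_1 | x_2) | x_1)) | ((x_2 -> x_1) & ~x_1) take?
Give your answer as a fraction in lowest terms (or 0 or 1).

3/5

x_2 | x_2 = 3/5 | 3/5 = 3/5
x_2 | (x_2 | x_2) = 3/5 | 3/5 = 3/5
x_1 | x_2 = 1/5 | 3/5 = 3/5
(x_1 | x_2) | x_1 = 3/5 | 1/5 = 3/5
(x_2 | (x_2 | x_2)) & ((x_1 | x_2) | x_1) = 3/5 & 3/5 = 3/5
x_2 -> x_1 = 3/5 -> 1/5 = 3/5
~x_1 = ~1/5 = 4/5
(x_2 -> x_1) & ~x_1 = 3/5 & 4/5 = 3/5
((x_2 | (x_2 | x_2)) & ((x_1 | x_2) | x_1)) | ((x_2 -> x_1) & ~x_1) = 3/5 | 3/5 = 3/5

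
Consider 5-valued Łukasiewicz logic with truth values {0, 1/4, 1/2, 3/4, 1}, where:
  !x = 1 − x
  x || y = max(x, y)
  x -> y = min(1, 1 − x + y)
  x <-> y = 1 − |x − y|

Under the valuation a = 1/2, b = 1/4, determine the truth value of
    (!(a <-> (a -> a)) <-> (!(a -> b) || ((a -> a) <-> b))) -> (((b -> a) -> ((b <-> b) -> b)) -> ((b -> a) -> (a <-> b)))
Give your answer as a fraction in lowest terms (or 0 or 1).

a -> a = 1/2 -> 1/2 = 1
a <-> (a -> a) = 1/2 <-> 1 = 1/2
!(a <-> (a -> a)) = !1/2 = 1/2
a -> b = 1/2 -> 1/4 = 3/4
!(a -> b) = !3/4 = 1/4
a -> a = 1/2 -> 1/2 = 1
(a -> a) <-> b = 1 <-> 1/4 = 1/4
!(a -> b) || ((a -> a) <-> b) = 1/4 || 1/4 = 1/4
!(a <-> (a -> a)) <-> (!(a -> b) || ((a -> a) <-> b)) = 1/2 <-> 1/4 = 3/4
b -> a = 1/4 -> 1/2 = 1
b <-> b = 1/4 <-> 1/4 = 1
(b <-> b) -> b = 1 -> 1/4 = 1/4
(b -> a) -> ((b <-> b) -> b) = 1 -> 1/4 = 1/4
b -> a = 1/4 -> 1/2 = 1
a <-> b = 1/2 <-> 1/4 = 3/4
(b -> a) -> (a <-> b) = 1 -> 3/4 = 3/4
((b -> a) -> ((b <-> b) -> b)) -> ((b -> a) -> (a <-> b)) = 1/4 -> 3/4 = 1
(!(a <-> (a -> a)) <-> (!(a -> b) || ((a -> a) <-> b))) -> (((b -> a) -> ((b <-> b) -> b)) -> ((b -> a) -> (a <-> b))) = 3/4 -> 1 = 1

1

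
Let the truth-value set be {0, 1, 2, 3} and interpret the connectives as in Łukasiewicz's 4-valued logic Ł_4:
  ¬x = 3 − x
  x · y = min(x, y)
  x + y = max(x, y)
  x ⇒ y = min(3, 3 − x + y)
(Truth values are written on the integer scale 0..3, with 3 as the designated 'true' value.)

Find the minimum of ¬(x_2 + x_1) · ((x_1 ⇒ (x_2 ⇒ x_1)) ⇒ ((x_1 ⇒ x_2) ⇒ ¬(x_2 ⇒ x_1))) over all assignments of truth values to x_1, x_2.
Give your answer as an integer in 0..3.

0

Take x_1 = 0, x_2 = 0:
x_2 + x_1 = 0 + 0 = 0
¬(x_2 + x_1) = ¬0 = 3
x_2 ⇒ x_1 = 0 ⇒ 0 = 3
x_1 ⇒ (x_2 ⇒ x_1) = 0 ⇒ 3 = 3
x_1 ⇒ x_2 = 0 ⇒ 0 = 3
x_2 ⇒ x_1 = 0 ⇒ 0 = 3
¬(x_2 ⇒ x_1) = ¬3 = 0
(x_1 ⇒ x_2) ⇒ ¬(x_2 ⇒ x_1) = 3 ⇒ 0 = 0
(x_1 ⇒ (x_2 ⇒ x_1)) ⇒ ((x_1 ⇒ x_2) ⇒ ¬(x_2 ⇒ x_1)) = 3 ⇒ 0 = 0
¬(x_2 + x_1) · ((x_1 ⇒ (x_2 ⇒ x_1)) ⇒ ((x_1 ⇒ x_2) ⇒ ¬(x_2 ⇒ x_1))) = 3 · 0 = 0
No assignment yields a value below 0, so this is the minimum.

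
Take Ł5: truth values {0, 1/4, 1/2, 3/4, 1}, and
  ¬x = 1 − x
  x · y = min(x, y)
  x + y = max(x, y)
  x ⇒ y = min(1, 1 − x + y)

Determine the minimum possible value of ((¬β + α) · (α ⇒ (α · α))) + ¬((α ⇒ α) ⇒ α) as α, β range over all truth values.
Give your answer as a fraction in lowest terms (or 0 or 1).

1/2

Take α = 1/2, β = 1/2:
¬β = ¬1/2 = 1/2
¬β + α = 1/2 + 1/2 = 1/2
α · α = 1/2 · 1/2 = 1/2
α ⇒ (α · α) = 1/2 ⇒ 1/2 = 1
(¬β + α) · (α ⇒ (α · α)) = 1/2 · 1 = 1/2
α ⇒ α = 1/2 ⇒ 1/2 = 1
(α ⇒ α) ⇒ α = 1 ⇒ 1/2 = 1/2
¬((α ⇒ α) ⇒ α) = ¬1/2 = 1/2
((¬β + α) · (α ⇒ (α · α))) + ¬((α ⇒ α) ⇒ α) = 1/2 + 1/2 = 1/2
No assignment yields a value below 1/2, so this is the minimum.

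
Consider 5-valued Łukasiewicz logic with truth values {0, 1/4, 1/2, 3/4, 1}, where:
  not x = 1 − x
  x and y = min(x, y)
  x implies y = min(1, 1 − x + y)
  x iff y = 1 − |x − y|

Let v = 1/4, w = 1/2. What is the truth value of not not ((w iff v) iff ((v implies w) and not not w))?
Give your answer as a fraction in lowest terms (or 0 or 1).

3/4

w iff v = 1/2 iff 1/4 = 3/4
v implies w = 1/4 implies 1/2 = 1
not w = not 1/2 = 1/2
not not w = not 1/2 = 1/2
(v implies w) and not not w = 1 and 1/2 = 1/2
(w iff v) iff ((v implies w) and not not w) = 3/4 iff 1/2 = 3/4
not ((w iff v) iff ((v implies w) and not not w)) = not 3/4 = 1/4
not not ((w iff v) iff ((v implies w) and not not w)) = not 1/4 = 3/4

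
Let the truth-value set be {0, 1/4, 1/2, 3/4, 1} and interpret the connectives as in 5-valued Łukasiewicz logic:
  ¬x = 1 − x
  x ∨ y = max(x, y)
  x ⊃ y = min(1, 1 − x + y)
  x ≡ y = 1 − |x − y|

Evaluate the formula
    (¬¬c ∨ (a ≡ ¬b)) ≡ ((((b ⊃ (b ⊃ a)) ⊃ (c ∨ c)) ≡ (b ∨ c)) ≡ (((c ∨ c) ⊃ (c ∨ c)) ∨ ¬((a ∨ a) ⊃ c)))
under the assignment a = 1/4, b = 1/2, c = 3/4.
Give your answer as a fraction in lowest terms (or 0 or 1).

¬c = ¬3/4 = 1/4
¬¬c = ¬1/4 = 3/4
¬b = ¬1/2 = 1/2
a ≡ ¬b = 1/4 ≡ 1/2 = 3/4
¬¬c ∨ (a ≡ ¬b) = 3/4 ∨ 3/4 = 3/4
b ⊃ a = 1/2 ⊃ 1/4 = 3/4
b ⊃ (b ⊃ a) = 1/2 ⊃ 3/4 = 1
c ∨ c = 3/4 ∨ 3/4 = 3/4
(b ⊃ (b ⊃ a)) ⊃ (c ∨ c) = 1 ⊃ 3/4 = 3/4
b ∨ c = 1/2 ∨ 3/4 = 3/4
((b ⊃ (b ⊃ a)) ⊃ (c ∨ c)) ≡ (b ∨ c) = 3/4 ≡ 3/4 = 1
c ∨ c = 3/4 ∨ 3/4 = 3/4
c ∨ c = 3/4 ∨ 3/4 = 3/4
(c ∨ c) ⊃ (c ∨ c) = 3/4 ⊃ 3/4 = 1
a ∨ a = 1/4 ∨ 1/4 = 1/4
(a ∨ a) ⊃ c = 1/4 ⊃ 3/4 = 1
¬((a ∨ a) ⊃ c) = ¬1 = 0
((c ∨ c) ⊃ (c ∨ c)) ∨ ¬((a ∨ a) ⊃ c) = 1 ∨ 0 = 1
(((b ⊃ (b ⊃ a)) ⊃ (c ∨ c)) ≡ (b ∨ c)) ≡ (((c ∨ c) ⊃ (c ∨ c)) ∨ ¬((a ∨ a) ⊃ c)) = 1 ≡ 1 = 1
(¬¬c ∨ (a ≡ ¬b)) ≡ ((((b ⊃ (b ⊃ a)) ⊃ (c ∨ c)) ≡ (b ∨ c)) ≡ (((c ∨ c) ⊃ (c ∨ c)) ∨ ¬((a ∨ a) ⊃ c))) = 3/4 ≡ 1 = 3/4

3/4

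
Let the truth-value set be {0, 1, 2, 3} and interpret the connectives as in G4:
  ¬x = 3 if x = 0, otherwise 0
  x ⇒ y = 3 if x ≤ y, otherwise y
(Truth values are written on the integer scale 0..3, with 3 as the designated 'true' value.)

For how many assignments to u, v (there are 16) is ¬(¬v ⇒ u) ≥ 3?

u = 0, v = 0 ↦ 3  ≥
u = 0, v = 1 ↦ 0  <
u = 0, v = 2 ↦ 0  <
u = 0, v = 3 ↦ 0  <
u = 1, v = 0 ↦ 0  <
u = 1, v = 1 ↦ 0  <
u = 1, v = 2 ↦ 0  <
u = 1, v = 3 ↦ 0  <
u = 2, v = 0 ↦ 0  <
u = 2, v = 1 ↦ 0  <
u = 2, v = 2 ↦ 0  <
u = 2, v = 3 ↦ 0  <
u = 3, v = 0 ↦ 0  <
u = 3, v = 1 ↦ 0  <
u = 3, v = 2 ↦ 0  <
u = 3, v = 3 ↦ 0  <
So 1 of the 16 assignments meets the threshold.

1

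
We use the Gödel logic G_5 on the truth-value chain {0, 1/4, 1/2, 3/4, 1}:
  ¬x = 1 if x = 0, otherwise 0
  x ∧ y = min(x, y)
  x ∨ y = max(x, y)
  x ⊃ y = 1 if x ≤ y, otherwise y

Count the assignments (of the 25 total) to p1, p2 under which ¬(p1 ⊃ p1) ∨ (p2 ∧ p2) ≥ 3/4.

10

value 1: 5 assignments (counts)
value 3/4: 5 assignments (counts)
value 1/2: 5 assignments
value 1/4: 5 assignments
value 0: 5 assignments
So 10 of the 25 assignments meet the threshold.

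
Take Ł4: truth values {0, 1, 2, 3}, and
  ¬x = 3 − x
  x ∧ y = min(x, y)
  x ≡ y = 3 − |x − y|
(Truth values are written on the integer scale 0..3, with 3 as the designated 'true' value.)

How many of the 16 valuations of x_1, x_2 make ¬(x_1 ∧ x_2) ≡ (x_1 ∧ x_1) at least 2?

9

x_1 = 0, x_2 = 0 ↦ 0  <
x_1 = 0, x_2 = 1 ↦ 0  <
x_1 = 0, x_2 = 2 ↦ 0  <
x_1 = 0, x_2 = 3 ↦ 0  <
x_1 = 1, x_2 = 0 ↦ 1  <
x_1 = 1, x_2 = 1 ↦ 2  ≥
x_1 = 1, x_2 = 2 ↦ 2  ≥
x_1 = 1, x_2 = 3 ↦ 2  ≥
x_1 = 2, x_2 = 0 ↦ 2  ≥
x_1 = 2, x_2 = 1 ↦ 3  ≥
x_1 = 2, x_2 = 2 ↦ 2  ≥
x_1 = 2, x_2 = 3 ↦ 2  ≥
x_1 = 3, x_2 = 0 ↦ 3  ≥
x_1 = 3, x_2 = 1 ↦ 2  ≥
x_1 = 3, x_2 = 2 ↦ 1  <
x_1 = 3, x_2 = 3 ↦ 0  <
So 9 of the 16 assignments meet the threshold.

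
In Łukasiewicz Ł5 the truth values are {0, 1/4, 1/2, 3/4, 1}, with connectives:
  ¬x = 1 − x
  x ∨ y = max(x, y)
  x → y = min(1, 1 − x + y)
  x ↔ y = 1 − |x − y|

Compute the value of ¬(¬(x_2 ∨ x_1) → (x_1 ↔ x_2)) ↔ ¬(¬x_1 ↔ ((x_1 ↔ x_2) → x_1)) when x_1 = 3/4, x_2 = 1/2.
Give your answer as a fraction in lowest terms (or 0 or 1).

1/4

x_2 ∨ x_1 = 1/2 ∨ 3/4 = 3/4
¬(x_2 ∨ x_1) = ¬3/4 = 1/4
x_1 ↔ x_2 = 3/4 ↔ 1/2 = 3/4
¬(x_2 ∨ x_1) → (x_1 ↔ x_2) = 1/4 → 3/4 = 1
¬(¬(x_2 ∨ x_1) → (x_1 ↔ x_2)) = ¬1 = 0
¬x_1 = ¬3/4 = 1/4
x_1 ↔ x_2 = 3/4 ↔ 1/2 = 3/4
(x_1 ↔ x_2) → x_1 = 3/4 → 3/4 = 1
¬x_1 ↔ ((x_1 ↔ x_2) → x_1) = 1/4 ↔ 1 = 1/4
¬(¬x_1 ↔ ((x_1 ↔ x_2) → x_1)) = ¬1/4 = 3/4
¬(¬(x_2 ∨ x_1) → (x_1 ↔ x_2)) ↔ ¬(¬x_1 ↔ ((x_1 ↔ x_2) → x_1)) = 0 ↔ 3/4 = 1/4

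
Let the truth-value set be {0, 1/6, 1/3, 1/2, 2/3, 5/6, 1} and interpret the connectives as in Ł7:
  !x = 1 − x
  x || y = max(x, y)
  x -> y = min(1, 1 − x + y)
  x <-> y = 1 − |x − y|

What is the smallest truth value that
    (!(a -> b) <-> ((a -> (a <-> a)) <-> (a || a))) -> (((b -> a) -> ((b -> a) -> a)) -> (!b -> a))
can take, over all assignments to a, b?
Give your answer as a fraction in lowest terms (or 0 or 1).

Take a = 0, b = 1/2:
a -> b = 0 -> 1/2 = 1
!(a -> b) = !1 = 0
a <-> a = 0 <-> 0 = 1
a -> (a <-> a) = 0 -> 1 = 1
a || a = 0 || 0 = 0
(a -> (a <-> a)) <-> (a || a) = 1 <-> 0 = 0
!(a -> b) <-> ((a -> (a <-> a)) <-> (a || a)) = 0 <-> 0 = 1
b -> a = 1/2 -> 0 = 1/2
b -> a = 1/2 -> 0 = 1/2
(b -> a) -> a = 1/2 -> 0 = 1/2
(b -> a) -> ((b -> a) -> a) = 1/2 -> 1/2 = 1
!b = !1/2 = 1/2
!b -> a = 1/2 -> 0 = 1/2
((b -> a) -> ((b -> a) -> a)) -> (!b -> a) = 1 -> 1/2 = 1/2
(!(a -> b) <-> ((a -> (a <-> a)) <-> (a || a))) -> (((b -> a) -> ((b -> a) -> a)) -> (!b -> a)) = 1 -> 1/2 = 1/2
No assignment yields a value below 1/2, so this is the minimum.

1/2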